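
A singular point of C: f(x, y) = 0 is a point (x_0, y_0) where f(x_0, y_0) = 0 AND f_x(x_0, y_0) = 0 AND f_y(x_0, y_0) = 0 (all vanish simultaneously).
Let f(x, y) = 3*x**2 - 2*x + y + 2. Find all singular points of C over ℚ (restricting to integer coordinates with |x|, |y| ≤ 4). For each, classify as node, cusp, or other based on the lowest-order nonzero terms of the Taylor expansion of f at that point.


No singular points in the scanned grid; C is smooth there.

Compute partial derivatives:
  f_x = 6*x - 2.
  f_y = 1.
f_y = 1 is a nonzero constant, so f_y never vanishes: no point (x, y) can satisfy f = f_x = f_y = 0. In particular no (x, y) ∈ {−4, ..., 4}² is singular; the curve is smooth.


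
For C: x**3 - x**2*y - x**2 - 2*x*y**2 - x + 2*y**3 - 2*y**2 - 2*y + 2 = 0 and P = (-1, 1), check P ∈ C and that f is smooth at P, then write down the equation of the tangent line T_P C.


Tangent line at P: 4*x + 3*y + 1 = 0.

Step 1: f(-1, 1) = 0, so P lies on C.
Step 2: partial derivatives
  f_x(x, y) = 3*x**2 - 2*x*y - 2*x - 2*y**2 - 1, f_y(x, y) = -x**2 - 4*x*y + 6*y**2 - 4*y - 2.
  f_x(P) = 4, f_y(P) = 3 (gradient nonzero, so P is smooth).
Step 3: tangent line at P: 4·(x − -1) + 3·(y − 1) = 0.
Expanding: 4*x + 3*y + 1 = 0.


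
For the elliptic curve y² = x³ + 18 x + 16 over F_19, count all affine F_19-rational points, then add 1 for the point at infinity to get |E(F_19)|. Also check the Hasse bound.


Affine points = {(0, 4), (0, 15), (1, 4), (1, 15), (4, 0), (6, 6), (6, 13), (8, 8), (8, 11), (11, 5), (11, 14), (16, 7), (16, 12), (18, 4), (18, 15)}; affine count = 15; |E(F_19)| = 16.

Discriminant check: Δ ∝ 4a³ + 27b² = 4·18³ + 27·16² = 4·5832 + 27·256 ≡ 11 (mod 19). Nonzero ⇒ E is nonsingular.
For each x ∈ F_19, compute rhs = x³ + 18·x + 16 mod 19, then count y ∈ F_19 with y² ≡ rhs.
  x = 0: rhs = 16, matching y values: 4, 15 (2 points).
  x = 1: rhs = 16, matching y values: 4, 15 (2 points).
  x = 2: rhs = 3, matching y values: none (0 points).
  x = 3: rhs = 2, matching y values: none (0 points).
  x = 4: rhs = 0, matching y values: 0 (1 points).
  x = 5: rhs = 3, matching y values: none (0 points).
  x = 6: rhs = 17, matching y values: 6, 13 (2 points).
  x = 7: rhs = 10, matching y values: none (0 points).
  x = 8: rhs = 7, matching y values: 8, 11 (2 points).
  x = 9: rhs = 14, matching y values: none (0 points).
  x = 10: rhs = 18, matching y values: none (0 points).
  x = 11: rhs = 6, matching y values: 5, 14 (2 points).
  x = 12: rhs = 3, matching y values: none (0 points).
  x = 13: rhs = 15, matching y values: none (0 points).
  x = 14: rhs = 10, matching y values: none (0 points).
  x = 15: rhs = 13, matching y values: none (0 points).
  x = 16: rhs = 11, matching y values: 7, 12 (2 points).
  x = 17: rhs = 10, matching y values: none (0 points).
  x = 18: rhs = 16, matching y values: 4, 15 (2 points).
Total affine count: 15.
Full point count |E(F_19)| = 15 + 1 = 16.
Hasse bound: |16 − (19+1)| = |-4| = 4 ≤ 2√19 ≈ 8.7178 ✓.


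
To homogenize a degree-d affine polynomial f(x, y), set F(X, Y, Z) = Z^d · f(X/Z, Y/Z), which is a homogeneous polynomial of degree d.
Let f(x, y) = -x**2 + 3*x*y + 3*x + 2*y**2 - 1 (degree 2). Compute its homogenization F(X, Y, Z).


F(X, Y, Z) = -X**2 + 3*X*Y + 3*X*Z + 2*Y**2 - Z**2

deg(f) = 2.
Substitute x = X/Z, y = Y/Z into f, then multiply by Z^2.
  monomial -1·x^2·y^0 ↦ -1·X^2·Y^0·Z^0.
  monomial 3·x^1·y^1 ↦ 3·X^1·Y^1·Z^0.
  monomial 3·x^1·y^0 ↦ 3·X^1·Y^0·Z^1.
  monomial 2·x^0·y^2 ↦ 2·X^0·Y^2·Z^0.
  monomial -1·x^0·y^0 ↦ -1·X^0·Y^0·Z^2.
Collecting: F(X, Y, Z) = -X**2 + 3*X*Y + 3*X*Z + 2*Y**2 - Z**2.


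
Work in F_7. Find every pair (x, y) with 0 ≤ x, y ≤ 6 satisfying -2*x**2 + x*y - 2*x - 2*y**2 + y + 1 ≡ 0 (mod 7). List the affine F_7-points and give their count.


Affine F_7-points: {(0, 1), (0, 3), (1, 2), (1, 6), (3, 1), (4, 3), (6, 2), (6, 5)}; count = 8.

For each of the 49 pairs (x, y) ∈ F_7², evaluate f(x, y) mod 7. Record the zeros.
  x = 0: [0↦1, 1↦0, 2↦2, 3↦0, 4↦1, 5↦5, 6↦5]  zeros at y ∈ {1, 3}
  x = 1: [0↦4, 1↦4, 2↦0, 3↦6, 4↦1, 5↦6, 6↦0]  zeros at y ∈ {2, 6}
  x = 2: [0↦3, 1↦4, 2↦1, 3↦1, 4↦4, 5↦3, 6↦5]  zeros at y ∈ ∅
  x = 3: [0↦5, 1↦0, 2↦5, 3↦6, 4↦3, 5↦3, 6↦6]  zeros at y ∈ {1}
  x = 4: [0↦3, 1↦6, 2↦5, 3↦0, 4↦5, 5↦6, 6↦3]  zeros at y ∈ {3}
  x = 5: [0↦4, 1↦1, 2↦1, 3↦4, 4↦3, 5↦5, 6↦3]  zeros at y ∈ ∅
  x = 6: [0↦1, 1↦6, 2↦0, 3↦4, 4↦4, 5↦0, 6↦6]  zeros at y ∈ {2, 5}
Collecting zeros: affine points = {(0, 1), (0, 3), (1, 2), (1, 6), (3, 1), (4, 3), (6, 2), (6, 5)}.
Total count |C(F_7)_aff| = 8.


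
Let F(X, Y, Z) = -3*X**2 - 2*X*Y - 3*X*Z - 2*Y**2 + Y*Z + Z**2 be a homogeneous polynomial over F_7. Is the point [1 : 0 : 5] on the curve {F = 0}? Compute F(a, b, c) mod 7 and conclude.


F(1,0,5) ≡ 0 (mod 7); P is on the curve.

Evaluate F(1, 0, 5) term-by-term (mod 7).
  -3*X**2 ↦ -3·1·1·1 = -3
  -2*X*Y ↦ -2·1·0·1 = 0
  -3*X*Z ↦ -3·1·1·5 = -15
  -2*Y**2 ↦ -2·1·0·1 = 0
  Y*Z ↦ 1·1·0·5 = 0
  Z**2 ↦ 1·1·1·25 = 25
Sum: F(1, 0, 5) = (-3) + (0) + (-15) + (0) + (0) + (25) = 7.
Reducing mod 7: 7 ≡ 0 (mod 7).
Since F(a, b, c) ≡ 0 (mod 7), P lies on the curve.


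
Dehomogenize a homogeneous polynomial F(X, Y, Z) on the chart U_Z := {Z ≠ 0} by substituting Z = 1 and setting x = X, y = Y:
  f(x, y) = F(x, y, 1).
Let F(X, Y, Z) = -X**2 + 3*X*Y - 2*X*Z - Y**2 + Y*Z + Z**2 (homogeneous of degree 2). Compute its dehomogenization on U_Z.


f(x, y) = -x**2 + 3*x*y - 2*x - y**2 + y + 1

On U_Z we set Z = 1. Each monomial c·X^i·Y^j·Z^k in F becomes c·x^i·y^j·1^k = c·x^i·y^j.
Substituting Z = 1: F(X, Y, 1) = -x**2 + 3*x*y - 2*x - y**2 + y + 1.
Note: deg(f) ≤ deg(F) = 2; strict inequality happens when F is divisible by Z (lost terms).


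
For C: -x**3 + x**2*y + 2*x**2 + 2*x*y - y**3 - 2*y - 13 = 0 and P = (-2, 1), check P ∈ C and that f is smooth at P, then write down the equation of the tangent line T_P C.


Tangent line at P: -22*x - 5*y - 39 = 0.

Step 1: f(-2, 1) = 0, so P lies on C.
Step 2: partial derivatives
  f_x(x, y) = -3*x**2 + 2*x*y + 4*x + 2*y, f_y(x, y) = x**2 + 2*x - 3*y**2 - 2.
  f_x(P) = -22, f_y(P) = -5 (gradient nonzero, so P is smooth).
Step 3: tangent line at P: -22·(x − -2) + -5·(y − 1) = 0.
Expanding: -22*x - 5*y - 39 = 0.


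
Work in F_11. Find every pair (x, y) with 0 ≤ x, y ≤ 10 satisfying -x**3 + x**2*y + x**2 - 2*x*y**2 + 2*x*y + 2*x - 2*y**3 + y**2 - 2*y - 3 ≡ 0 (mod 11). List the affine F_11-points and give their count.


Affine F_11-points: {(0, 8), (2, 3), (2, 9), (4, 9), (8, 1), (9, 8)}; count = 6.

For each of the 121 pairs (x, y) ∈ F_11², evaluate f(x, y) mod 11. Record the zeros.
  x = 0: [0↦8, 1↦5, 2↦3, 3↦1, 4↦9, 5↦4, 6↦7, 7↦6, 8↦0, 9↦10, 10↦2]  zeros at y ∈ {8}
  x = 1: [0↦10, 1↦8, 2↦3, 3↦5, 4↦2, 5↦4, 6↦10, 7↦8, 8↦8, 9↦9, 10↦10]  zeros at y ∈ ∅
  x = 2: [0↦8, 1↦9, 2↦3, 3↦0, 4↦10, 5↦10, 6↦10, 7↦9, 8↦6, 9↦0, 10↦1]  zeros at y ∈ {3, 9}
  x = 3: [0↦7, 1↦2, 2↦8, 3↦2, 4↦5, 5↦5, 6↦1, 7↦3, 8↦10, 9↦10, 10↦2]  zeros at y ∈ ∅
  x = 4: [0↦1, 1↦3, 2↦1, 3↦5, 4↦3, 5↦5, 6↦10, 7↦6, 8↦3, 9↦0, 10↦7]  zeros at y ∈ {9}
  x = 5: [0↦6, 1↦6, 2↦9, 3↦3, 4↦9, 5↦4, 6↦9, 7↦1, 8↦1, 9↦8, 10↦10]  zeros at y ∈ ∅
  x = 6: [0↦5, 1↦5, 2↦4, 3↦1, 4↦6, 5↦7, 6↦3, 7↦4, 8↦9, 9↦6, 10↦5]  zeros at y ∈ ∅
  x = 7: [0↦3, 1↦5, 2↦2, 3↦4, 4↦10, 5↦8, 6↦8, 7↦9, 8↦10, 9↦10, 10↦8]  zeros at y ∈ ∅
  x = 8: [0↦5, 1↦0, 2↦8, 3↦6, 4↦4, 5↦1, 6↦7, 7↦10, 8↦9, 9↦3, 10↦2]  zeros at y ∈ {1}
  x = 9: [0↦5, 1↦6, 2↦5, 3↦1, 4↦4, 5↦2, 6↦5, 7↦1, 8↦0, 9↦1, 10↦3]  zeros at y ∈ {8}
  x = 10: [0↦8, 1↦6, 2↦9, 3↦5, 4↦4, 5↦5, 6↦7, 7↦9, 8↦10, 9↦9, 10↦5]  zeros at y ∈ ∅
Collecting zeros: affine points = {(0, 8), (2, 3), (2, 9), (4, 9), (8, 1), (9, 8)}.
Total count |C(F_11)_aff| = 6.


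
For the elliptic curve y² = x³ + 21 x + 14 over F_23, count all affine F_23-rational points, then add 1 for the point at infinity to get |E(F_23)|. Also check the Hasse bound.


Affine points = {(1, 6), (1, 17), (2, 8), (2, 15), (3, 9), (3, 14), (4, 1), (4, 22), (8, 2), (8, 21), (9, 9), (9, 14), (11, 9), (11, 14), (12, 4), (12, 19), (13, 0), (14, 4), (14, 19), (15, 1), (15, 22), (19, 2), (19, 21), (20, 4), (20, 19)}; affine count = 25; |E(F_23)| = 26.

Discriminant check: Δ ∝ 4a³ + 27b² = 4·21³ + 27·14² = 4·9261 + 27·196 ≡ 16 (mod 23). Nonzero ⇒ E is nonsingular.
For each x ∈ F_23, compute rhs = x³ + 21·x + 14 mod 23, then count y ∈ F_23 with y² ≡ rhs.
  x = 0: rhs = 14, matching y values: none (0 points).
  x = 1: rhs = 13, matching y values: 6, 17 (2 points).
  x = 2: rhs = 18, matching y values: 8, 15 (2 points).
  x = 3: rhs = 12, matching y values: 9, 14 (2 points).
  x = 4: rhs = 1, matching y values: 1, 22 (2 points).
  x = 5: rhs = 14, matching y values: none (0 points).
  x = 6: rhs = 11, matching y values: none (0 points).
  x = 7: rhs = 21, matching y values: none (0 points).
  x = 8: rhs = 4, matching y values: 2, 21 (2 points).
  x = 9: rhs = 12, matching y values: 9, 14 (2 points).
  x = 10: rhs = 5, matching y values: none (0 points).
  x = 11: rhs = 12, matching y values: 9, 14 (2 points).
  x = 12: rhs = 16, matching y values: 4, 19 (2 points).
  x = 13: rhs = 0, matching y values: 0 (1 points).
  x = 14: rhs = 16, matching y values: 4, 19 (2 points).
  x = 15: rhs = 1, matching y values: 1, 22 (2 points).
  x = 16: rhs = 7, matching y values: none (0 points).
  x = 17: rhs = 17, matching y values: none (0 points).
  x = 18: rhs = 14, matching y values: none (0 points).
  x = 19: rhs = 4, matching y values: 2, 21 (2 points).
  x = 20: rhs = 16, matching y values: 4, 19 (2 points).
  x = 21: rhs = 10, matching y values: none (0 points).
  x = 22: rhs = 15, matching y values: none (0 points).
Total affine count: 25.
Full point count |E(F_23)| = 25 + 1 = 26.
Hasse bound: |26 − (23+1)| = |2| = 2 ≤ 2√23 ≈ 9.5917 ✓.


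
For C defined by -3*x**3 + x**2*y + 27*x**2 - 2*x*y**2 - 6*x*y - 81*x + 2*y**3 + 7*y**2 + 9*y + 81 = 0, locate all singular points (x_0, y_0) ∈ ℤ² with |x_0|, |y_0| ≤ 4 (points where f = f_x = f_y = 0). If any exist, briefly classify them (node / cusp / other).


Singular points: {(3, 0)}; classification: cusp.

Compute partial derivatives:
  f_x = -9*x**2 + 2*x*y + 54*x - 2*y**2 - 6*y - 81.
  f_y = x**2 - 4*x*y - 6*x + 6*y**2 + 14*y + 9.
Scan x_0 ∈ {−4, ..., 4}. For each x_0, f_y(x_0, y) is a polynomial in y; find its integer roots y ∈ {−4, ..., 4}, then test f_x and f at those candidates.
  x = -4: f_y(-4, y) = 6*y**2 + 30*y + 49; no integer root y with |y| ≤ 4.
  x = -3: f_y(-3, y) = 6*y**2 + 26*y + 36; no integer root y with |y| ≤ 4.
  x = -2: f_y(-2, y) = 6*y**2 + 22*y + 25; no integer root y with |y| ≤ 4.
  x = -1: f_y(-1, y) = 6*y**2 + 18*y + 16; no integer root y with |y| ≤ 4.
  x = 0: f_y(0, y) = 6*y**2 + 14*y + 9; no integer root y with |y| ≤ 4.
  x = 1: f_y(1, y) = 6*y**2 + 10*y + 4; vanishes at y ∈ {-1}. (1, -1): f_x = -34 ≠ 0.
  x = 2: f_y(2, y) = 6*y**2 + 6*y + 1; no integer root y with |y| ≤ 4.
  x = 3: f_y(3, y) = 6*y**2 + 2*y; vanishes at y ∈ {0}. (3, 0): f_x = 0, f = 0 — SINGULAR.
  x = 4: f_y(4, y) = 6*y**2 - 2*y + 1; no integer root y with |y| ≤ 4.
Only singular point on the grid: (3, 0).
Classify: substitute x = 3 + u, y = 0 + v and expand: f = -3*u**3 + u**2*v - 2*u*v**2 + 2*v**3 + v**2.
No constant or linear terms (consistent with a singular point). Quadratic part: v**2. Cubic part: -3*u**3 + u**2*v - 2*u*v**2 + 2*v**3.
The quadratic part v**2 is a perfect square, so there is a single (double) tangent line v = 0, i.e. y = 0. Restricting the cubic part to that line (v = 0) leaves -3*u**3 ≠ 0, so f is not divisible by v and the branch is v² ≈ 3*u**3 to lowest order — this is a cusp.
Classification: cusp.


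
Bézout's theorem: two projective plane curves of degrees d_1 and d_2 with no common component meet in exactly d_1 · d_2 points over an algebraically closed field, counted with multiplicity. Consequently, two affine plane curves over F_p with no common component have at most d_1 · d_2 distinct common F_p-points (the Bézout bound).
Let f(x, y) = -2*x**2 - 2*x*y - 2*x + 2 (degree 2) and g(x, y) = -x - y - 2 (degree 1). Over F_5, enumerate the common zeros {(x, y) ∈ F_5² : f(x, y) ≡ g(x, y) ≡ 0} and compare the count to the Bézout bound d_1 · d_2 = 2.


Common zeros: {(4, 4)}; count = 1; Bézout bound = 2.

deg(f) = 2, deg(g) = 1, so Bézout bound = 2.
Scan x ∈ F_5. For each x, list the y ∈ F_5 with f(x, y) ≡ 0 and those with g(x, y) ≡ 0 (mod 5); the common zeros in that column are the intersection.
  x = 0: f ≡ 0 at y ∈ ∅; g ≡ 0 at y ∈ {3}; common: ∅.
  x = 1: f ≡ 0 at y ∈ {4}; g ≡ 0 at y ∈ {2}; common: ∅.
  x = 2: f ≡ 0 at y ∈ {0}; g ≡ 0 at y ∈ {1}; common: ∅.
  x = 3: f ≡ 0 at y ∈ {3}; g ≡ 0 at y ∈ {0}; common: ∅.
  x = 4: f ≡ 0 at y ∈ {4}; g ≡ 0 at y ∈ {4}; common: {4}.
Collecting: common zeros = {(4, 4)}, so the count is 1.
Comparison with the Bézout bound: 1 ≤ 2 = deg(f)·deg(g), as expected for curves with no common component (the affine F_5-count falls short of the bound because intersections may lie at infinity, over extension fields, or carry multiplicity).


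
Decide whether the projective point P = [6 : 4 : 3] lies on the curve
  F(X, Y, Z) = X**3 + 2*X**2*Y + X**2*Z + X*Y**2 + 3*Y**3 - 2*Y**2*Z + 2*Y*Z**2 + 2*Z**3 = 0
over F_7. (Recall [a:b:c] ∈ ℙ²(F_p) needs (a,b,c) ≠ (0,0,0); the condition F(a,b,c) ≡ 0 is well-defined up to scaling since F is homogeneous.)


F(6,4,3) ≡ 6 (mod 7); P is NOT on the curve.

Evaluate F(6, 4, 3) term-by-term (mod 7).
  X**3 ↦ 1·216·1·1 = 216
  2*X**2*Y ↦ 2·36·4·1 = 288
  X**2*Z ↦ 1·36·1·3 = 108
  X*Y**2 ↦ 1·6·16·1 = 96
  3*Y**3 ↦ 3·1·64·1 = 192
  -2*Y**2*Z ↦ -2·1·16·3 = -96
  2*Y*Z**2 ↦ 2·1·4·9 = 72
  2*Z**3 ↦ 2·1·1·27 = 54
Sum: F(6, 4, 3) = (216) + (288) + (108) + (96) + (192) + (-96) + (72) + (54) = 930.
Reducing mod 7: 930 ≡ 6 (mod 7).
Since F(a, b, c) ≡ 6 ≠ 0 (mod 7), P does NOT lie on the curve.


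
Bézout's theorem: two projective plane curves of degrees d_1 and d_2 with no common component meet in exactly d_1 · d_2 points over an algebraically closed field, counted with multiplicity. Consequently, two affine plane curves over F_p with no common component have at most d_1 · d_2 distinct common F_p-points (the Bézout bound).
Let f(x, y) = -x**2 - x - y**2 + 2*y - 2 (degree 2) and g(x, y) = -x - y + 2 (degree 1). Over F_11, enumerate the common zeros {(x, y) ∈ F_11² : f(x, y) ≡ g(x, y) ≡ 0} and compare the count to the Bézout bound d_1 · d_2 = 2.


Common zeros: ∅; count = 0; Bézout bound = 2.

deg(f) = 2, deg(g) = 1, so Bézout bound = 2.
Scan x ∈ F_11. For each x, list the y ∈ F_11 with f(x, y) ≡ 0 and those with g(x, y) ≡ 0 (mod 11); the common zeros in that column are the intersection.
  x = 0: f ≡ 0 at y ∈ ∅; g ≡ 0 at y ∈ {2}; common: ∅.
  x = 1: f ≡ 0 at y ∈ ∅; g ≡ 0 at y ∈ {1}; common: ∅.
  x = 2: f ≡ 0 at y ∈ {3, 10}; g ≡ 0 at y ∈ {0}; common: ∅.
  x = 3: f ≡ 0 at y ∈ {4, 9}; g ≡ 0 at y ∈ {10}; common: ∅.
  x = 4: f ≡ 0 at y ∈ {0, 2}; g ≡ 0 at y ∈ {9}; common: ∅.
  x = 5: f ≡ 0 at y ∈ ∅; g ≡ 0 at y ∈ {8}; common: ∅.
  x = 6: f ≡ 0 at y ∈ {0, 2}; g ≡ 0 at y ∈ {7}; common: ∅.
  x = 7: f ≡ 0 at y ∈ {4, 9}; g ≡ 0 at y ∈ {6}; common: ∅.
  x = 8: f ≡ 0 at y ∈ {3, 10}; g ≡ 0 at y ∈ {5}; common: ∅.
  x = 9: f ≡ 0 at y ∈ ∅; g ≡ 0 at y ∈ {4}; common: ∅.
  x = 10: f ≡ 0 at y ∈ ∅; g ≡ 0 at y ∈ {3}; common: ∅.
Collecting: common zeros = ∅, so the count is 0.
Comparison with the Bézout bound: 0 ≤ 2 = deg(f)·deg(g), as expected for curves with no common component (the affine F_11-count falls short of the bound because intersections may lie at infinity, over extension fields, or carry multiplicity).


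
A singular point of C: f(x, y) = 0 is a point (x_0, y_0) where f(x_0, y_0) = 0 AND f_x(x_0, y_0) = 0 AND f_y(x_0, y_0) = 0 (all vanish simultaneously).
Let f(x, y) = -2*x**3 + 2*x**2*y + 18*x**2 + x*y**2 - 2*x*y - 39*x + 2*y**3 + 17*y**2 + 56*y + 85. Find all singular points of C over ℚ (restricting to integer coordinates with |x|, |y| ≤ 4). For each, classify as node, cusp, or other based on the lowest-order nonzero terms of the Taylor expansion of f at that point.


Singular points: {(2, -3)}; classification: cusp.

Compute partial derivatives:
  f_x = -6*x**2 + 4*x*y + 36*x + y**2 - 2*y - 39.
  f_y = 2*x**2 + 2*x*y - 2*x + 6*y**2 + 34*y + 56.
Scan x_0 ∈ {−4, ..., 4}. For each x_0, f_y(x_0, y) is a polynomial in y; find its integer roots y ∈ {−4, ..., 4}, then test f_x and f at those candidates.
  x = -4: f_y(-4, y) = 6*y**2 + 26*y + 96; no integer root y with |y| ≤ 4.
  x = -3: f_y(-3, y) = 6*y**2 + 28*y + 80; no integer root y with |y| ≤ 4.
  x = -2: f_y(-2, y) = 6*y**2 + 30*y + 68; no integer root y with |y| ≤ 4.
  x = -1: f_y(-1, y) = 6*y**2 + 32*y + 60; no integer root y with |y| ≤ 4.
  x = 0: f_y(0, y) = 6*y**2 + 34*y + 56; no integer root y with |y| ≤ 4.
  x = 1: f_y(1, y) = 6*y**2 + 36*y + 56; no integer root y with |y| ≤ 4.
  x = 2: f_y(2, y) = 6*y**2 + 38*y + 60; vanishes at y ∈ {-3}. (2, -3): f_x = 0, f = 0 — SINGULAR.
  x = 3: f_y(3, y) = 6*y**2 + 40*y + 68; no integer root y with |y| ≤ 4.
  x = 4: f_y(4, y) = 6*y**2 + 42*y + 80; no integer root y with |y| ≤ 4.
Only singular point on the grid: (2, -3).
Classify: substitute x = 2 + u, y = -3 + v and expand: f = -2*u**3 + 2*u**2*v + u*v**2 + 2*v**3 + v**2.
No constant or linear terms (consistent with a singular point). Quadratic part: v**2. Cubic part: -2*u**3 + 2*u**2*v + u*v**2 + 2*v**3.
The quadratic part v**2 is a perfect square, so there is a single (double) tangent line v = 0, i.e. y = -3. Restricting the cubic part to that line (v = 0) leaves -2*u**3 ≠ 0, so f is not divisible by v and the branch is v² ≈ 2*u**3 to lowest order — this is a cusp.
Classification: cusp.


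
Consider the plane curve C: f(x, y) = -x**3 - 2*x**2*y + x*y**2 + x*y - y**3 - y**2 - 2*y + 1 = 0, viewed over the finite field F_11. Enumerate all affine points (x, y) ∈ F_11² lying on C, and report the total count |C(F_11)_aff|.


Affine F_11-points: {(1, 0), (7, 3), (7, 4), (7, 10), (8, 1), (8, 8), (8, 9), (10, 5)}; count = 8.

For each of the 121 pairs (x, y) ∈ F_11², evaluate f(x, y) mod 11. Record the zeros.
  x = 0: [0↦1, 1↦8, 2↦7, 3↦3, 4↦1, 5↦6, 6↦1, 7↦2, 8↦3, 9↦9, 10↦3]  zeros at y ∈ ∅
  x = 1: [0↦0, 1↦7, 2↦8, 3↦8, 4↦1, 5↦3, 6↦8, 7↦10, 8↦3, 9↦3, 10↦4]  zeros at y ∈ {0}
  x = 2: [0↦4, 1↦7, 2↦6, 3↦6, 4↦1, 5↦7, 6↦7, 7↦6, 8↦9, 9↦10, 10↦3]  zeros at y ∈ ∅
  x = 3: [0↦7, 1↦2, 2↦6, 3↦2, 4↦6, 5↦1, 6↦3, 7↦6, 8↦4, 9↦2, 10↦5]  zeros at y ∈ ∅
  x = 4: [0↦3, 1↦8, 2↦2, 3↦1, 4↦10, 5↦1, 6↦1, 7↦4, 8↦4, 9↦6, 10↦4]  zeros at y ∈ ∅
  x = 5: [0↦8, 1↦8, 2↦10, 3↦8, 4↦7, 5↦1, 6↦6, 7↦5, 8↦3, 9↦5, 10↦5]  zeros at y ∈ ∅
  x = 6: [0↦5, 1↦7, 2↦2, 3↦6, 4↦2, 5↦6, 6↦1, 7↦3, 8↦6, 9↦4, 10↦2]  zeros at y ∈ ∅
  x = 7: [0↦10, 1↦10, 2↦5, 3↦0, 4↦0, 5↦10, 6↦2, 7↦3, 8↦7, 9↦8, 10↦0]  zeros at y ∈ {3, 4, 10}
  x = 8: [0↦6, 1↦0, 2↦2, 3↦6, 4↦6, 5↦7, 6↦3, 7↦10, 8↦0, 9↦0, 10↦4]  zeros at y ∈ {1, 8, 9}
  x = 9: [0↦9, 1↦4, 2↦9, 3↦7, 4↦3, 5↦2, 6↦9, 7↦7, 8↦1, 9↦7, 10↦8]  zeros at y ∈ ∅
  x = 10: [0↦2, 1↦5, 2↦9, 3↦8, 4↦7, 5↦0, 6↦3, 7↦10, 8↦4, 9↦1, 10↦6]  zeros at y ∈ {5}
Collecting zeros: affine points = {(1, 0), (7, 3), (7, 4), (7, 10), (8, 1), (8, 8), (8, 9), (10, 5)}.
Total count |C(F_11)_aff| = 8.


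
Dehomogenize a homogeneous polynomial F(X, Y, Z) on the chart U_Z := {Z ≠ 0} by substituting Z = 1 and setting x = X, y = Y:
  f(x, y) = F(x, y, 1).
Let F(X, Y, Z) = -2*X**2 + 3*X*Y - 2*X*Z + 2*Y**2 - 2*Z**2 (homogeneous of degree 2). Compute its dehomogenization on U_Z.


f(x, y) = -2*x**2 + 3*x*y - 2*x + 2*y**2 - 2

On U_Z we set Z = 1. Each monomial c·X^i·Y^j·Z^k in F becomes c·x^i·y^j·1^k = c·x^i·y^j.
Substituting Z = 1: F(X, Y, 1) = -2*x**2 + 3*x*y - 2*x + 2*y**2 - 2.
Note: deg(f) ≤ deg(F) = 2; strict inequality happens when F is divisible by Z (lost terms).


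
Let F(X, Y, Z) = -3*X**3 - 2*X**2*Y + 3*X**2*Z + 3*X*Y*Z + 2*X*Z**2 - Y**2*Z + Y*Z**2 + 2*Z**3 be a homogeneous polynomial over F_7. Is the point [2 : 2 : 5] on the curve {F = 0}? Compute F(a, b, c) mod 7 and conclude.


F(2,2,5) ≡ 5 (mod 7); P is NOT on the curve.

Evaluate F(2, 2, 5) term-by-term (mod 7).
  -3*X**3 ↦ -3·8·1·1 = -24
  -2*X**2*Y ↦ -2·4·2·1 = -16
  3*X**2*Z ↦ 3·4·1·5 = 60
  3*X*Y*Z ↦ 3·2·2·5 = 60
  2*X*Z**2 ↦ 2·2·1·25 = 100
  -Y**2*Z ↦ -1·1·4·5 = -20
  Y*Z**2 ↦ 1·1·2·25 = 50
  2*Z**3 ↦ 2·1·1·125 = 250
Sum: F(2, 2, 5) = (-24) + (-16) + (60) + (60) + (100) + (-20) + (50) + (250) = 460.
Reducing mod 7: 460 ≡ 5 (mod 7).
Since F(a, b, c) ≡ 5 ≠ 0 (mod 7), P does NOT lie on the curve.


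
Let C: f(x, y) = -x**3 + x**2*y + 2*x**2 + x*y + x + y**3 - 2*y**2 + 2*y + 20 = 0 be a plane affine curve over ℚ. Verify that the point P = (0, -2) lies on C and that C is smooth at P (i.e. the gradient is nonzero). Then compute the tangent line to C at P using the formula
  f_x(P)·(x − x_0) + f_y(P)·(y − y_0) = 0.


Tangent line at P: -x + 22*y + 44 = 0.

Step 1: f(0, -2) = 0, so P lies on C.
Step 2: partial derivatives
  f_x(x, y) = -3*x**2 + 2*x*y + 4*x + y + 1, f_y(x, y) = x**2 + x + 3*y**2 - 4*y + 2.
  f_x(P) = -1, f_y(P) = 22 (gradient nonzero, so P is smooth).
Step 3: tangent line at P: -1·(x − 0) + 22·(y − -2) = 0.
Expanding: -x + 22*y + 44 = 0.


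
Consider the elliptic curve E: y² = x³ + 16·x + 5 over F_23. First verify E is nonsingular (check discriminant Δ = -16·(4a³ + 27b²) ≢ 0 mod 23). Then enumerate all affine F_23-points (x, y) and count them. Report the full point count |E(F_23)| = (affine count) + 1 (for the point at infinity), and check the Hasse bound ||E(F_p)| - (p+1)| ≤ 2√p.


Affine points = {(4, 8), (4, 15), (5, 7), (5, 16), (6, 8), (6, 15), (7, 0), (8, 1), (8, 22), (9, 2), (9, 21), (12, 4), (12, 19), (13, 8), (13, 15), (14, 11), (14, 12), (15, 3), (15, 20)}; affine count = 19; |E(F_23)| = 20.

Discriminant check: Δ ∝ 4a³ + 27b² = 4·16³ + 27·5² = 4·4096 + 27·25 ≡ 16 (mod 23). Nonzero ⇒ E is nonsingular.
For each x ∈ F_23, compute rhs = x³ + 16·x + 5 mod 23, then count y ∈ F_23 with y² ≡ rhs.
  x = 0: rhs = 5, matching y values: none (0 points).
  x = 1: rhs = 22, matching y values: none (0 points).
  x = 2: rhs = 22, matching y values: none (0 points).
  x = 3: rhs = 11, matching y values: none (0 points).
  x = 4: rhs = 18, matching y values: 8, 15 (2 points).
  x = 5: rhs = 3, matching y values: 7, 16 (2 points).
  x = 6: rhs = 18, matching y values: 8, 15 (2 points).
  x = 7: rhs = 0, matching y values: 0 (1 points).
  x = 8: rhs = 1, matching y values: 1, 22 (2 points).
  x = 9: rhs = 4, matching y values: 2, 21 (2 points).
  x = 10: rhs = 15, matching y values: none (0 points).
  x = 11: rhs = 17, matching y values: none (0 points).
  x = 12: rhs = 16, matching y values: 4, 19 (2 points).
  x = 13: rhs = 18, matching y values: 8, 15 (2 points).
  x = 14: rhs = 6, matching y values: 11, 12 (2 points).
  x = 15: rhs = 9, matching y values: 3, 20 (2 points).
  x = 16: rhs = 10, matching y values: none (0 points).
  x = 17: rhs = 15, matching y values: none (0 points).
  x = 18: rhs = 7, matching y values: none (0 points).
  x = 19: rhs = 15, matching y values: none (0 points).
  x = 20: rhs = 22, matching y values: none (0 points).
  x = 21: rhs = 11, matching y values: none (0 points).
  x = 22: rhs = 11, matching y values: none (0 points).
Total affine count: 19.
Full point count |E(F_23)| = 19 + 1 = 20.
Hasse bound: |20 − (23+1)| = |-4| = 4 ≤ 2√23 ≈ 9.5917 ✓.


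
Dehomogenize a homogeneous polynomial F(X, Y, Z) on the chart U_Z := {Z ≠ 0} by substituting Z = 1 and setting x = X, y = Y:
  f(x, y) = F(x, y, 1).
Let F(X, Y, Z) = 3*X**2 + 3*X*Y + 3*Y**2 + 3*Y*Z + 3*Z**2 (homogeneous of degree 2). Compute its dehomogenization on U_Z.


f(x, y) = 3*x**2 + 3*x*y + 3*y**2 + 3*y + 3

On U_Z we set Z = 1. Each monomial c·X^i·Y^j·Z^k in F becomes c·x^i·y^j·1^k = c·x^i·y^j.
Substituting Z = 1: F(X, Y, 1) = 3*x**2 + 3*x*y + 3*y**2 + 3*y + 3.
Note: deg(f) ≤ deg(F) = 2; strict inequality happens when F is divisible by Z (lost terms).


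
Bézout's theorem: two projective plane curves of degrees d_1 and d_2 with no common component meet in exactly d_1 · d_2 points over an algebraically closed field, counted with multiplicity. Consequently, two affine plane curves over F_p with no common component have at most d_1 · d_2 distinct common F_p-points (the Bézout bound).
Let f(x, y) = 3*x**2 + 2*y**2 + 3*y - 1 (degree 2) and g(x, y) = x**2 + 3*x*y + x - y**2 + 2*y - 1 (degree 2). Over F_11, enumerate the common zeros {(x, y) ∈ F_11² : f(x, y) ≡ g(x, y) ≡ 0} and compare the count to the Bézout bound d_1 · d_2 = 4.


Common zeros: {(6, 2)}; count = 1; Bézout bound = 4.

deg(f) = 2, deg(g) = 2, so Bézout bound = 4.
Scan x ∈ F_11. For each x, list the y ∈ F_11 with f(x, y) ≡ 0 and those with g(x, y) ≡ 0 (mod 11); the common zeros in that column are the intersection.
  x = 0: f ≡ 0 at y ∈ ∅; g ≡ 0 at y ∈ {1}; common: ∅.
  x = 1: f ≡ 0 at y ∈ {7, 8}; g ≡ 0 at y ∈ ∅; common: ∅.
  x = 2: f ≡ 0 at y ∈ {0, 4}; g ≡ 0 at y ∈ ∅; common: ∅.
  x = 3: f ≡ 0 at y ∈ ∅; g ≡ 0 at y ∈ {0}; common: ∅.
  x = 4: f ≡ 0 at y ∈ ∅; g ≡ 0 at y ∈ ∅; common: ∅.
  x = 5: f ≡ 0 at y ∈ {2}; g ≡ 0 at y ∈ {7, 10}; common: ∅.
  x = 6: f ≡ 0 at y ∈ {2}; g ≡ 0 at y ∈ {2, 7}; common: {2}.
  x = 7: f ≡ 0 at y ∈ ∅; g ≡ 0 at y ∈ {0, 1}; common: ∅.
  x = 8: f ≡ 0 at y ∈ ∅; g ≡ 0 at y ∈ {5, 10}; common: ∅.
  x = 9: f ≡ 0 at y ∈ {0, 4}; g ≡ 0 at y ∈ {2, 5}; common: ∅.
  x = 10: f ≡ 0 at y ∈ {7, 8}; g ≡ 0 at y ∈ ∅; common: ∅.
Collecting: common zeros = {(6, 2)}, so the count is 1.
Comparison with the Bézout bound: 1 ≤ 4 = deg(f)·deg(g), as expected for curves with no common component (the affine F_11-count falls short of the bound because intersections may lie at infinity, over extension fields, or carry multiplicity).


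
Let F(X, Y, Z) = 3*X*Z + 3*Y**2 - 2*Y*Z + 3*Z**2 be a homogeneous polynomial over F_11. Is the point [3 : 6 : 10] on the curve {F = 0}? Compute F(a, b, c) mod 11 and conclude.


F(3,6,10) ≡ 4 (mod 11); P is NOT on the curve.

Evaluate F(3, 6, 10) term-by-term (mod 11).
  3*X*Z ↦ 3·3·1·10 = 90
  3*Y**2 ↦ 3·1·36·1 = 108
  -2*Y*Z ↦ -2·1·6·10 = -120
  3*Z**2 ↦ 3·1·1·100 = 300
Sum: F(3, 6, 10) = (90) + (108) + (-120) + (300) = 378.
Reducing mod 11: 378 ≡ 4 (mod 11).
Since F(a, b, c) ≡ 4 ≠ 0 (mod 11), P does NOT lie on the curve.


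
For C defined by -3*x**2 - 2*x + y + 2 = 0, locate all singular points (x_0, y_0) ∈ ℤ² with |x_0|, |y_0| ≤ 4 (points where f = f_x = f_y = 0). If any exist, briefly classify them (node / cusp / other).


No singular points in the scanned grid; C is smooth there.

Compute partial derivatives:
  f_x = -6*x - 2.
  f_y = 1.
f_y = 1 is a nonzero constant, so f_y never vanishes: no point (x, y) can satisfy f = f_x = f_y = 0. In particular no (x, y) ∈ {−4, ..., 4}² is singular; the curve is smooth.


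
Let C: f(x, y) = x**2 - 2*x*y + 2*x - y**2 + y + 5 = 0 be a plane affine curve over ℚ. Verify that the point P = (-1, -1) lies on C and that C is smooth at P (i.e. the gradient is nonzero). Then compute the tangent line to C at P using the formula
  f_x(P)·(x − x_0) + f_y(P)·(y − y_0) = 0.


Tangent line at P: 2*x + 5*y + 7 = 0.

Step 1: f(-1, -1) = 0, so P lies on C.
Step 2: partial derivatives
  f_x(x, y) = 2*x - 2*y + 2, f_y(x, y) = -2*x - 2*y + 1.
  f_x(P) = 2, f_y(P) = 5 (gradient nonzero, so P is smooth).
Step 3: tangent line at P: 2·(x − -1) + 5·(y − -1) = 0.
Expanding: 2*x + 5*y + 7 = 0.


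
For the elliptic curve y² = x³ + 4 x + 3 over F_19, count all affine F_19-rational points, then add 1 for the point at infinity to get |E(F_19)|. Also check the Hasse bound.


Affine points = {(2, 0), (3, 2), (3, 17), (4, 8), (4, 11), (10, 6), (10, 13), (17, 5), (17, 14), (18, 6), (18, 13)}; affine count = 11; |E(F_19)| = 12.

Discriminant check: Δ ∝ 4a³ + 27b² = 4·4³ + 27·3² = 4·64 + 27·9 ≡ 5 (mod 19). Nonzero ⇒ E is nonsingular.
For each x ∈ F_19, compute rhs = x³ + 4·x + 3 mod 19, then count y ∈ F_19 with y² ≡ rhs.
  x = 0: rhs = 3, matching y values: none (0 points).
  x = 1: rhs = 8, matching y values: none (0 points).
  x = 2: rhs = 0, matching y values: 0 (1 points).
  x = 3: rhs = 4, matching y values: 2, 17 (2 points).
  x = 4: rhs = 7, matching y values: 8, 11 (2 points).
  x = 5: rhs = 15, matching y values: none (0 points).
  x = 6: rhs = 15, matching y values: none (0 points).
  x = 7: rhs = 13, matching y values: none (0 points).
  x = 8: rhs = 15, matching y values: none (0 points).
  x = 9: rhs = 8, matching y values: none (0 points).
  x = 10: rhs = 17, matching y values: 6, 13 (2 points).
  x = 11: rhs = 10, matching y values: none (0 points).
  x = 12: rhs = 12, matching y values: none (0 points).
  x = 13: rhs = 10, matching y values: none (0 points).
  x = 14: rhs = 10, matching y values: none (0 points).
  x = 15: rhs = 18, matching y values: none (0 points).
  x = 16: rhs = 2, matching y values: none (0 points).
  x = 17: rhs = 6, matching y values: 5, 14 (2 points).
  x = 18: rhs = 17, matching y values: 6, 13 (2 points).
Total affine count: 11.
Full point count |E(F_19)| = 11 + 1 = 12.
Hasse bound: |12 − (19+1)| = |-8| = 8 ≤ 2√19 ≈ 8.7178 ✓.


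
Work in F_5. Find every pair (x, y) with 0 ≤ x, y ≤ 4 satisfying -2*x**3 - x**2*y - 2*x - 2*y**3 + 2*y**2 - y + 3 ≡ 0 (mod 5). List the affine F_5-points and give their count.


Affine F_5-points: {(1, 4), (2, 2), (3, 2), (4, 1), (4, 2), (4, 3)}; count = 6.

For each of the 25 pairs (x, y) ∈ F_5², evaluate f(x, y) mod 5. Record the zeros.
  x = 0: [0↦3, 1↦2, 2↦3, 3↦4, 4↦3]  zeros at y ∈ ∅
  x = 1: [0↦4, 1↦2, 2↦2, 3↦2, 4↦0]  zeros at y ∈ {4}
  x = 2: [0↦3, 1↦3, 2↦0, 3↦2, 4↦2]  zeros at y ∈ {2}
  x = 3: [0↦3, 1↦3, 2↦0, 3↦2, 4↦2]  zeros at y ∈ {2}
  x = 4: [0↦2, 1↦0, 2↦0, 3↦0, 4↦3]  zeros at y ∈ {1, 2, 3}
Collecting zeros: affine points = {(1, 4), (2, 2), (3, 2), (4, 1), (4, 2), (4, 3)}.
Total count |C(F_5)_aff| = 6.


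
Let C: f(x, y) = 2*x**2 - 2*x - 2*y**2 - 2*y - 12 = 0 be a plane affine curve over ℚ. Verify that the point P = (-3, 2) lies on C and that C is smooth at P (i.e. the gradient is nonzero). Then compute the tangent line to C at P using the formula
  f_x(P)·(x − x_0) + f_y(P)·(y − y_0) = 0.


Tangent line at P: -14*x - 10*y - 22 = 0.

Step 1: f(-3, 2) = 0, so P lies on C.
Step 2: partial derivatives
  f_x(x, y) = 4*x - 2, f_y(x, y) = -4*y - 2.
  f_x(P) = -14, f_y(P) = -10 (gradient nonzero, so P is smooth).
Step 3: tangent line at P: -14·(x − -3) + -10·(y − 2) = 0.
Expanding: -14*x - 10*y - 22 = 0.


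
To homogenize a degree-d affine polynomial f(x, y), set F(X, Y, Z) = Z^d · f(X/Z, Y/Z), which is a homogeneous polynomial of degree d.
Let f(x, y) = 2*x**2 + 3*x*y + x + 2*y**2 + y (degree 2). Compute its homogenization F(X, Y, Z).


F(X, Y, Z) = 2*X**2 + 3*X*Y + X*Z + 2*Y**2 + Y*Z

deg(f) = 2.
Substitute x = X/Z, y = Y/Z into f, then multiply by Z^2.
  monomial 2·x^2·y^0 ↦ 2·X^2·Y^0·Z^0.
  monomial 3·x^1·y^1 ↦ 3·X^1·Y^1·Z^0.
  monomial 1·x^1·y^0 ↦ 1·X^1·Y^0·Z^1.
  monomial 2·x^0·y^2 ↦ 2·X^0·Y^2·Z^0.
  monomial 1·x^0·y^1 ↦ 1·X^0·Y^1·Z^1.
Collecting: F(X, Y, Z) = 2*X**2 + 3*X*Y + X*Z + 2*Y**2 + Y*Z.


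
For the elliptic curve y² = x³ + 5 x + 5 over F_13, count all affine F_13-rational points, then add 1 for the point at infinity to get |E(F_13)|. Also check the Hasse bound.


Affine points = {(2, 6), (2, 7), (5, 5), (5, 8), (6, 2), (6, 11), (9, 5), (9, 8), (11, 0), (12, 5), (12, 8)}; affine count = 11; |E(F_13)| = 12.

Discriminant check: Δ ∝ 4a³ + 27b² = 4·5³ + 27·5² = 4·125 + 27·25 ≡ 5 (mod 13). Nonzero ⇒ E is nonsingular.
For each x ∈ F_13, compute rhs = x³ + 5·x + 5 mod 13, then count y ∈ F_13 with y² ≡ rhs.
  x = 0: rhs = 5, matching y values: none (0 points).
  x = 1: rhs = 11, matching y values: none (0 points).
  x = 2: rhs = 10, matching y values: 6, 7 (2 points).
  x = 3: rhs = 8, matching y values: none (0 points).
  x = 4: rhs = 11, matching y values: none (0 points).
  x = 5: rhs = 12, matching y values: 5, 8 (2 points).
  x = 6: rhs = 4, matching y values: 2, 11 (2 points).
  x = 7: rhs = 6, matching y values: none (0 points).
  x = 8: rhs = 11, matching y values: none (0 points).
  x = 9: rhs = 12, matching y values: 5, 8 (2 points).
  x = 10: rhs = 2, matching y values: none (0 points).
  x = 11: rhs = 0, matching y values: 0 (1 points).
  x = 12: rhs = 12, matching y values: 5, 8 (2 points).
Total affine count: 11.
Full point count |E(F_13)| = 11 + 1 = 12.
Hasse bound: |12 − (13+1)| = |-2| = 2 ≤ 2√13 ≈ 7.2111 ✓.


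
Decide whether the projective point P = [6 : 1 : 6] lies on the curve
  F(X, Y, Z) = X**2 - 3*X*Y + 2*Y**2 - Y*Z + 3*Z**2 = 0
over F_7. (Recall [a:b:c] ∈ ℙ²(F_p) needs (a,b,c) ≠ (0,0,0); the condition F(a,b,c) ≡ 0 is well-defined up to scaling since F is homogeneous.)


F(6,1,6) ≡ 3 (mod 7); P is NOT on the curve.

Evaluate F(6, 1, 6) term-by-term (mod 7).
  X**2 ↦ 1·36·1·1 = 36
  -3*X*Y ↦ -3·6·1·1 = -18
  2*Y**2 ↦ 2·1·1·1 = 2
  -Y*Z ↦ -1·1·1·6 = -6
  3*Z**2 ↦ 3·1·1·36 = 108
Sum: F(6, 1, 6) = (36) + (-18) + (2) + (-6) + (108) = 122.
Reducing mod 7: 122 ≡ 3 (mod 7).
Since F(a, b, c) ≡ 3 ≠ 0 (mod 7), P does NOT lie on the curve.


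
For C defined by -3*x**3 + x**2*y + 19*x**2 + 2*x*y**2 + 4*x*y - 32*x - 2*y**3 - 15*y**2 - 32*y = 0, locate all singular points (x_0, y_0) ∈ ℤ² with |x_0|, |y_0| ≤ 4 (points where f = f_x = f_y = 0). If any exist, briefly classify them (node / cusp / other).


Singular points: {(2, -2)}; classification: node.

Compute partial derivatives:
  f_x = -9*x**2 + 2*x*y + 38*x + 2*y**2 + 4*y - 32.
  f_y = x**2 + 4*x*y + 4*x - 6*y**2 - 30*y - 32.
Scan x_0 ∈ {−4, ..., 4}. For each x_0, f_y(x_0, y) is a polynomial in y; find its integer roots y ∈ {−4, ..., 4}, then test f_x and f at those candidates.
  x = -4: f_y(-4, y) = -6*y**2 - 46*y - 32; no integer root y with |y| ≤ 4.
  x = -3: f_y(-3, y) = -6*y**2 - 42*y - 35; no integer root y with |y| ≤ 4.
  x = -2: f_y(-2, y) = -6*y**2 - 38*y - 36; no integer root y with |y| ≤ 4.
  x = -1: f_y(-1, y) = -6*y**2 - 34*y - 35; no integer root y with |y| ≤ 4.
  x = 0: f_y(0, y) = -6*y**2 - 30*y - 32; no integer root y with |y| ≤ 4.
  x = 1: f_y(1, y) = -6*y**2 - 26*y - 27; no integer root y with |y| ≤ 4.
  x = 2: f_y(2, y) = -6*y**2 - 22*y - 20; vanishes at y ∈ {-2}. (2, -2): f_x = 0, f = 0 — SINGULAR.
  x = 3: f_y(3, y) = -6*y**2 - 18*y - 11; no integer root y with |y| ≤ 4.
  x = 4: f_y(4, y) = -6*y**2 - 14*y; vanishes at y ∈ {0}. (4, 0): f_x = -24 ≠ 0.
Only singular point on the grid: (2, -2).
Classify: substitute x = 2 + u, y = -2 + v and expand: f = -3*u**3 + u**2*v - u**2 + 2*u*v**2 - 2*v**3 + v**2.
No constant or linear terms (consistent with a singular point). Quadratic part: -u**2 + v**2. Cubic part: -3*u**3 + u**2*v + 2*u*v**2 - 2*v**3.
The quadratic part v**2 - u**2 = (v − u)(v + u) splits into two distinct linear factors, so there are two distinct tangent lines y − -2 = ±(x − 2) — this is a node (ordinary double point).
Classification: node.


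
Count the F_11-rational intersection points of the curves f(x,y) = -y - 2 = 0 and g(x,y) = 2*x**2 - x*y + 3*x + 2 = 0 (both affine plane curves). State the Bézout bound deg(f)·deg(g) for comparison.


Common zeros: {(5, 9), (9, 9)}; count = 2; Bézout bound = 2.

deg(f) = 1, deg(g) = 2, so Bézout bound = 2.
Scan x ∈ F_11. For each x, list the y ∈ F_11 with f(x, y) ≡ 0 and those with g(x, y) ≡ 0 (mod 11); the common zeros in that column are the intersection.
  x = 0: f ≡ 0 at y ∈ {9}; g ≡ 0 at y ∈ ∅; common: ∅.
  x = 1: f ≡ 0 at y ∈ {9}; g ≡ 0 at y ∈ {7}; common: ∅.
  x = 2: f ≡ 0 at y ∈ {9}; g ≡ 0 at y ∈ {8}; common: ∅.
  x = 3: f ≡ 0 at y ∈ {9}; g ≡ 0 at y ∈ {6}; common: ∅.
  x = 4: f ≡ 0 at y ∈ {9}; g ≡ 0 at y ∈ {6}; common: ∅.
  x = 5: f ≡ 0 at y ∈ {9}; g ≡ 0 at y ∈ {9}; common: {9}.
  x = 6: f ≡ 0 at y ∈ {9}; g ≡ 0 at y ∈ {8}; common: ∅.
  x = 7: f ≡ 0 at y ∈ {9}; g ≡ 0 at y ∈ {0}; common: ∅.
  x = 8: f ≡ 0 at y ∈ {9}; g ≡ 0 at y ∈ {0}; common: ∅.
  x = 9: f ≡ 0 at y ∈ {9}; g ≡ 0 at y ∈ {9}; common: {9}.
  x = 10: f ≡ 0 at y ∈ {9}; g ≡ 0 at y ∈ {10}; common: ∅.
Collecting: common zeros = {(5, 9), (9, 9)}, so the count is 2.
Comparison with the Bézout bound: 2 ≤ 2 = deg(f)·deg(g), as expected for curves with no common component (the bound is attained).


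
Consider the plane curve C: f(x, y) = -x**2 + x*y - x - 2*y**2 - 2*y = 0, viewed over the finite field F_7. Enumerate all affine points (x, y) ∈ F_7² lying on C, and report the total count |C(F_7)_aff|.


Affine F_7-points: {(0, 0), (0, 6), (2, 2), (2, 5), (5, 6), (6, 0), (6, 2)}; count = 7.

For each of the 49 pairs (x, y) ∈ F_7², evaluate f(x, y) mod 7. Record the zeros.
  x = 0: [0↦0, 1↦3, 2↦2, 3↦4, 4↦2, 5↦3, 6↦0]  zeros at y ∈ {0, 6}
  x = 1: [0↦5, 1↦2, 2↦2, 3↦5, 4↦4, 5↦6, 6↦4]  zeros at y ∈ ∅
  x = 2: [0↦1, 1↦6, 2↦0, 3↦4, 4↦4, 5↦0, 6↦6]  zeros at y ∈ {2, 5}
  x = 3: [0↦2, 1↦1, 2↦3, 3↦1, 4↦2, 5↦6, 6↦6]  zeros at y ∈ ∅
  x = 4: [0↦1, 1↦1, 2↦4, 3↦3, 4↦5, 5↦3, 6↦4]  zeros at y ∈ ∅
  x = 5: [0↦5, 1↦6, 2↦3, 3↦3, 4↦6, 5↦5, 6↦0]  zeros at y ∈ {6}
  x = 6: [0↦0, 1↦2, 2↦0, 3↦1, 4↦5, 5↦5, 6↦1]  zeros at y ∈ {0, 2}
Collecting zeros: affine points = {(0, 0), (0, 6), (2, 2), (2, 5), (5, 6), (6, 0), (6, 2)}.
Total count |C(F_7)_aff| = 7.


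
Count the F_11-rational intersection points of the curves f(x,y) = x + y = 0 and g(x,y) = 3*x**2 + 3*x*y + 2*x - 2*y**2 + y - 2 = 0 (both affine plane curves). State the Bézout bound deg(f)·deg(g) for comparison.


Common zeros: ∅; count = 0; Bézout bound = 2.

deg(f) = 1, deg(g) = 2, so Bézout bound = 2.
Scan x ∈ F_11. For each x, list the y ∈ F_11 with f(x, y) ≡ 0 and those with g(x, y) ≡ 0 (mod 11); the common zeros in that column are the intersection.
  x = 0: f ≡ 0 at y ∈ {0}; g ≡ 0 at y ∈ ∅; common: ∅.
  x = 1: f ≡ 0 at y ∈ {10}; g ≡ 0 at y ∈ ∅; common: ∅.
  x = 2: f ≡ 0 at y ∈ {9}; g ≡ 0 at y ∈ ∅; common: ∅.
  x = 3: f ≡ 0 at y ∈ {8}; g ≡ 0 at y ∈ ∅; common: ∅.
  x = 4: f ≡ 0 at y ∈ {7}; g ≡ 0 at y ∈ ∅; common: ∅.
  x = 5: f ≡ 0 at y ∈ {6}; g ≡ 0 at y ∈ ∅; common: ∅.
  x = 6: f ≡ 0 at y ∈ {5}; g ≡ 0 at y ∈ ∅; common: ∅.
  x = 7: f ≡ 0 at y ∈ {4}; g ≡ 0 at y ∈ ∅; common: ∅.
  x = 8: f ≡ 0 at y ∈ {3}; g ≡ 0 at y ∈ ∅; common: ∅.
  x = 9: f ≡ 0 at y ∈ {2}; g ≡ 0 at y ∈ ∅; common: ∅.
  x = 10: f ≡ 0 at y ∈ {1}; g ≡ 0 at y ∈ ∅; common: ∅.
Collecting: common zeros = ∅, so the count is 0.
Comparison with the Bézout bound: 0 ≤ 2 = deg(f)·deg(g), as expected for curves with no common component (the affine F_11-count falls short of the bound because intersections may lie at infinity, over extension fields, or carry multiplicity).


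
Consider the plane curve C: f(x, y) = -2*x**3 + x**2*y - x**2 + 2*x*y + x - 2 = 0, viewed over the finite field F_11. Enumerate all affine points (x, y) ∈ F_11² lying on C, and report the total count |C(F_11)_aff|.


Affine F_11-points: {(1, 5), (2, 8), (3, 10), (4, 5), (5, 4), (6, 6), (7, 6), (8, 5), (10, 9)}; count = 9.

For each of the 121 pairs (x, y) ∈ F_11², evaluate f(x, y) mod 11. Record the zeros.
  x = 0: [0↦9, 1↦9, 2↦9, 3↦9, 4↦9, 5↦9, 6↦9, 7↦9, 8↦9, 9↦9, 10↦9]  zeros at y ∈ ∅
  x = 1: [0↦7, 1↦10, 2↦2, 3↦5, 4↦8, 5↦0, 6↦3, 7↦6, 8↦9, 9↦1, 10↦4]  zeros at y ∈ {5}
  x = 2: [0↦2, 1↦10, 2↦7, 3↦4, 4↦1, 5↦9, 6↦6, 7↦3, 8↦0, 9↦8, 10↦5]  zeros at y ∈ {8}
  x = 3: [0↦4, 1↦8, 2↦1, 3↦5, 4↦9, 5↦2, 6↦6, 7↦10, 8↦3, 9↦7, 10↦0]  zeros at y ∈ {10}
  x = 4: [0↦1, 1↦3, 2↦5, 3↦7, 4↦9, 5↦0, 6↦2, 7↦4, 8↦6, 9↦8, 10↦10]  zeros at y ∈ {5}
  x = 5: [0↦3, 1↦5, 2↦7, 3↦9, 4↦0, 5↦2, 6↦4, 7↦6, 8↦8, 9↦10, 10↦1]  zeros at y ∈ {4}
  x = 6: [0↦9, 1↦2, 2↦6, 3↦10, 4↦3, 5↦7, 6↦0, 7↦4, 8↦8, 9↦1, 10↦5]  zeros at y ∈ {6}
  x = 7: [0↦7, 1↦4, 2↦1, 3↦9, 4↦6, 5↦3, 6↦0, 7↦8, 8↦5, 9↦2, 10↦10]  zeros at y ∈ {6}
  x = 8: [0↦7, 1↦10, 2↦2, 3↦5, 4↦8, 5↦0, 6↦3, 7↦6, 8↦9, 9↦1, 10↦4]  zeros at y ∈ {5}
  x = 9: [0↦8, 1↦8, 2↦8, 3↦8, 4↦8, 5↦8, 6↦8, 7↦8, 8↦8, 9↦8, 10↦8]  zeros at y ∈ ∅
  x = 10: [0↦9, 1↦8, 2↦7, 3↦6, 4↦5, 5↦4, 6↦3, 7↦2, 8↦1, 9↦0, 10↦10]  zeros at y ∈ {9}
Collecting zeros: affine points = {(1, 5), (2, 8), (3, 10), (4, 5), (5, 4), (6, 6), (7, 6), (8, 5), (10, 9)}.
Total count |C(F_11)_aff| = 9.
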